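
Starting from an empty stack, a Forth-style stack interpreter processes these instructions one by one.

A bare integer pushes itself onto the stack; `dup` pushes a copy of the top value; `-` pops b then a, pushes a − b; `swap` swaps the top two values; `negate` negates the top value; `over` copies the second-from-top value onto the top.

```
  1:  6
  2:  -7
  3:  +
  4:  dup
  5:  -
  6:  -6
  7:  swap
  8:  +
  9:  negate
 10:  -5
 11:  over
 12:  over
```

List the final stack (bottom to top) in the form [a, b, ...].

6      -> 6
-7     -> 6 -7
+      -> -1
dup    -> -1 -1
-      -> 0
-6     -> 0 -6
swap   -> -6 0
+      -> -6
negate -> 6
-5     -> 6 -5
over   -> 6 -5 6
over   -> 6 -5 6 -5

[6, -5, 6, -5]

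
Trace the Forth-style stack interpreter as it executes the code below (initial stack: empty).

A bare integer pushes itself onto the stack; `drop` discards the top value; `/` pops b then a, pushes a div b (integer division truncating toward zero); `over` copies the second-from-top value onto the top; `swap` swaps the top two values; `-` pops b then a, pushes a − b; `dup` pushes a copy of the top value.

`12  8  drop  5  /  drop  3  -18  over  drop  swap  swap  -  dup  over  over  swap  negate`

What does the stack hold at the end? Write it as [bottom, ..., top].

12     : 12
8      : 12 8
drop   : 12
5      : 12 5
/      : 2
drop   : (empty)
3      : 3
-18    : 3 -18
over   : 3 -18 3
drop   : 3 -18
swap   : -18 3
swap   : 3 -18
-      : 21
dup    : 21 21
over   : 21 21 21
over   : 21 21 21 21
swap   : 21 21 21 21
negate : 21 21 21 -21

[21, 21, 21, -21]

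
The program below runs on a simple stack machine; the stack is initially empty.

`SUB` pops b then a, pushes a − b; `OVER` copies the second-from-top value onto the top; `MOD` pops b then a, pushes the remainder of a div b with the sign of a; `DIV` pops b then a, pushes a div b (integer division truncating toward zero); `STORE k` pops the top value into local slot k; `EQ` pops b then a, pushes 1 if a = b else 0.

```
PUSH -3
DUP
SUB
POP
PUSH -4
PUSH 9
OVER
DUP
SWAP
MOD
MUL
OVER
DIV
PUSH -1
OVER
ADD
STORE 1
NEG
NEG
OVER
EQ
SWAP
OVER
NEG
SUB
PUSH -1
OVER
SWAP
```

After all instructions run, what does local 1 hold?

PUSH -3 → [-3]
DUP     → [-3, -3]
SUB     → [0]
POP     → []
PUSH -4 → [-4]
PUSH 9  → [-4, 9]
OVER    → [-4, 9, -4]
DUP     → [-4, 9, -4, -4]
SWAP    → [-4, 9, -4, -4]
MOD     → [-4, 9, 0]
MUL     → [-4, 0]
OVER    → [-4, 0, -4]
DIV     → [-4, 0]
PUSH -1 → [-4, 0, -1]
OVER    → [-4, 0, -1, 0]
ADD     → [-4, 0, -1]
STORE 1 → [-4, 0]
NEG     → [-4, 0]
NEG     → [-4, 0]
OVER    → [-4, 0, -4]
EQ      → [-4, 0]
SWAP    → [0, -4]
OVER    → [0, -4, 0]
NEG     → [0, -4, 0]
SUB     → [0, -4]
PUSH -1 → [0, -4, -1]
OVER    → [0, -4, -1, -4]
SWAP    → [0, -4, -4, -1]

-1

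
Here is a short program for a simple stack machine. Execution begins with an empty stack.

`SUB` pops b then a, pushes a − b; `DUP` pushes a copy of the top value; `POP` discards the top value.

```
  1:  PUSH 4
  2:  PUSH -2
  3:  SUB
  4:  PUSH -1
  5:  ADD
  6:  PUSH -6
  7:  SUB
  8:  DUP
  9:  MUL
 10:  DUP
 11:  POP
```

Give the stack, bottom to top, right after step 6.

PUSH 4   4
PUSH -2  4 -2
SUB      6
PUSH -1  6 -1
ADD      5
PUSH -6  5 -6

[5, -6]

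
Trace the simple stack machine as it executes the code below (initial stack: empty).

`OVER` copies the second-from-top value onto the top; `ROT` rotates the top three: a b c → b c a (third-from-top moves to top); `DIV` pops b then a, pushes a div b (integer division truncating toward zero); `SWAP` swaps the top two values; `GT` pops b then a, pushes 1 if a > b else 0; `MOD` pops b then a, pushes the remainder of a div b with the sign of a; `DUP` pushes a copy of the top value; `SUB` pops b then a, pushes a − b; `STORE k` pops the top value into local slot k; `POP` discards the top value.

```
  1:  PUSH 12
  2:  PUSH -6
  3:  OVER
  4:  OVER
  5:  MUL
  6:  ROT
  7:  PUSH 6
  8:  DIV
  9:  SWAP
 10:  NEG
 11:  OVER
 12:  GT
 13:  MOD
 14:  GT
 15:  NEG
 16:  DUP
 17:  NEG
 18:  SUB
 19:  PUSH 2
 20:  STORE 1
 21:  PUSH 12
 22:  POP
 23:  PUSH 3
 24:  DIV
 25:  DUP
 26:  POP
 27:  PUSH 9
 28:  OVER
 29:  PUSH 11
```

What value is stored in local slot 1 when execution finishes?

PUSH 12 → 12
PUSH -6 → 12 -6
OVER    → 12 -6 12
OVER    → 12 -6 12 -6
MUL     → 12 -6 -72
ROT     → -6 -72 12
PUSH 6  → -6 -72 12 6
DIV     → -6 -72 2
SWAP    → -6 2 -72
NEG     → -6 2 72
OVER    → -6 2 72 2
GT      → -6 2 1
MOD     → -6 0
GT      → 0
NEG     → 0
DUP     → 0 0
NEG     → 0 0
SUB     → 0
PUSH 2  → 0 2
STORE 1 → 0
PUSH 12 → 0 12
POP     → 0
PUSH 3  → 0 3
DIV     → 0
DUP     → 0 0
POP     → 0
PUSH 9  → 0 9
OVER    → 0 9 0
PUSH 11 → 0 9 0 11

2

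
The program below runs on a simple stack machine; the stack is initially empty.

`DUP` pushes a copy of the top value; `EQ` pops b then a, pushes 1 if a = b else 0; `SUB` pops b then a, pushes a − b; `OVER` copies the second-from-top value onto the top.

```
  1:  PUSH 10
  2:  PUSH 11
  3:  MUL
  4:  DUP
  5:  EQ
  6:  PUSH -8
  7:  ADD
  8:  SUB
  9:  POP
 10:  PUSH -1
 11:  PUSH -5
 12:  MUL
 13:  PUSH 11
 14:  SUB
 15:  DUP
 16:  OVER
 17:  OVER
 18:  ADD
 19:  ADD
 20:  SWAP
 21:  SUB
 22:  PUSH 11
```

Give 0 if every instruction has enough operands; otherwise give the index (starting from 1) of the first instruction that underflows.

PUSH 10 -> [10]
PUSH 11 -> [10, 11]
MUL     -> [110]
DUP     -> [110, 110]
EQ      -> [1]
PUSH -8 -> [1, -8]
ADD     -> [-7]
SUB  — needs 2 operands, stack has 1 → underflow

8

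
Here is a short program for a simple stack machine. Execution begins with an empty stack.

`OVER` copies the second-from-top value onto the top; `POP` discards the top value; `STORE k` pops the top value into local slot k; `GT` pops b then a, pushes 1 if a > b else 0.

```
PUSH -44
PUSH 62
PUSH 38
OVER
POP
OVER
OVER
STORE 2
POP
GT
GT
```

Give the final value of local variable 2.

38

PUSH -44 → [-44]
PUSH 62  → [-44, 62]
PUSH 38  → [-44, 62, 38]
OVER     → [-44, 62, 38, 62]
POP      → [-44, 62, 38]
OVER     → [-44, 62, 38, 62]
OVER     → [-44, 62, 38, 62, 38]
STORE 2  → [-44, 62, 38, 62]
POP      → [-44, 62, 38]
GT       → [-44, 1]
GT       → [0]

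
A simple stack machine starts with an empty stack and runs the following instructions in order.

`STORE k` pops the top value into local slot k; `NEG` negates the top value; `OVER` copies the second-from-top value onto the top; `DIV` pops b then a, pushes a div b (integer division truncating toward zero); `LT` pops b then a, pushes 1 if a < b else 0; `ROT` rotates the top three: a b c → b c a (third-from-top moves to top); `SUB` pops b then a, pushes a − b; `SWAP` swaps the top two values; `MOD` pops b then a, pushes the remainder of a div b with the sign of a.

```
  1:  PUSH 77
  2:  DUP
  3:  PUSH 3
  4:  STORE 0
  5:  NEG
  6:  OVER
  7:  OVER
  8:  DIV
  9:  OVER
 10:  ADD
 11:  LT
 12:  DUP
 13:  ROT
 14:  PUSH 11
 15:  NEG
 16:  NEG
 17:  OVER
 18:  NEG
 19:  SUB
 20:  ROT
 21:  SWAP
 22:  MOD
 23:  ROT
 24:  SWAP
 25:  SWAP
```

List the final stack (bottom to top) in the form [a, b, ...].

PUSH 77 -> 77
DUP     -> 77 77
PUSH 3  -> 77 77 3
STORE 0 -> 77 77
NEG     -> 77 -77
OVER    -> 77 -77 77
OVER    -> 77 -77 77 -77
DIV     -> 77 -77 -1
OVER    -> 77 -77 -1 -77
ADD     -> 77 -77 -78
LT      -> 77 0
DUP     -> 77 0 0
ROT     -> 0 0 77
PUSH 11 -> 0 0 77 11
NEG     -> 0 0 77 -11
NEG     -> 0 0 77 11
OVER    -> 0 0 77 11 77
NEG     -> 0 0 77 11 -77
SUB     -> 0 0 77 88
ROT     -> 0 77 88 0
SWAP    -> 0 77 0 88
MOD     -> 0 77 0
ROT     -> 77 0 0
SWAP    -> 77 0 0
SWAP    -> 77 0 0

[77, 0, 0]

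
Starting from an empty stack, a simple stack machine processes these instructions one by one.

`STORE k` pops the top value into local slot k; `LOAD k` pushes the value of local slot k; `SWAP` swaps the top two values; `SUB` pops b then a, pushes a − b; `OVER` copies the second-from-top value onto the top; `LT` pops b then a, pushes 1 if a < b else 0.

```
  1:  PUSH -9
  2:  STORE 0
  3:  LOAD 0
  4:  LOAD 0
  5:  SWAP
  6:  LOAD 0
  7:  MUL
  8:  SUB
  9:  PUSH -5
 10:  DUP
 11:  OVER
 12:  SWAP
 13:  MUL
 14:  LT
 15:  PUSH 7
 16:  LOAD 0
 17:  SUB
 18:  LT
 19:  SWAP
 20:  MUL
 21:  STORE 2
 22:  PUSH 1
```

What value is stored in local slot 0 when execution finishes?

PUSH -9 : -9
STORE 0 : (empty)
LOAD 0  : -9
LOAD 0  : -9 -9
SWAP    : -9 -9
LOAD 0  : -9 -9 -9
MUL     : -9 81
SUB     : -90
PUSH -5 : -90 -5
DUP     : -90 -5 -5
OVER    : -90 -5 -5 -5
SWAP    : -90 -5 -5 -5
MUL     : -90 -5 25
LT      : -90 1
PUSH 7  : -90 1 7
LOAD 0  : -90 1 7 -9
SUB     : -90 1 16
LT      : -90 1
SWAP    : 1 -90
MUL     : -90
STORE 2 : (empty)
PUSH 1  : 1

-9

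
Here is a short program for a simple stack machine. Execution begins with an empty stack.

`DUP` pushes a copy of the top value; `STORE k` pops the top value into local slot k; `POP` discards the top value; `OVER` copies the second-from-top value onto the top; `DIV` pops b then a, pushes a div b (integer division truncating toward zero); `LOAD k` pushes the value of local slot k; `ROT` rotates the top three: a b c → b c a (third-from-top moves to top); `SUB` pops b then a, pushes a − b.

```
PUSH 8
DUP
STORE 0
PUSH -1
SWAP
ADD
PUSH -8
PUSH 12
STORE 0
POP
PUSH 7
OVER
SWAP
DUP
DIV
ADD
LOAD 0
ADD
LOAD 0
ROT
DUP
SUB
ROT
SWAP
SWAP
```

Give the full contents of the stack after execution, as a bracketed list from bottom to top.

[12, 0, 20]

PUSH 8  -> [8]
DUP     -> [8, 8]
STORE 0 -> [8]
PUSH -1 -> [8, -1]
SWAP    -> [-1, 8]
ADD     -> [7]
PUSH -8 -> [7, -8]
PUSH 12 -> [7, -8, 12]
STORE 0 -> [7, -8]
POP     -> [7]
PUSH 7  -> [7, 7]
OVER    -> [7, 7, 7]
SWAP    -> [7, 7, 7]
DUP     -> [7, 7, 7, 7]
DIV     -> [7, 7, 1]
ADD     -> [7, 8]
LOAD 0  -> [7, 8, 12]
ADD     -> [7, 20]
LOAD 0  -> [7, 20, 12]
ROT     -> [20, 12, 7]
DUP     -> [20, 12, 7, 7]
SUB     -> [20, 12, 0]
ROT     -> [12, 0, 20]
SWAP    -> [12, 20, 0]
SWAP    -> [12, 0, 20]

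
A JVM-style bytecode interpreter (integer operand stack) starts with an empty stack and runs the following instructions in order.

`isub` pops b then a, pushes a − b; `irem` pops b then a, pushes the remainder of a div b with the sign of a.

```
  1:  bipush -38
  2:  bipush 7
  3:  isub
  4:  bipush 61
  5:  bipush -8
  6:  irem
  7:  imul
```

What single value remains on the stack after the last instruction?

-225

bipush -38 → -38
bipush 7   → -38 7
isub       → -45
bipush 61  → -45 61
bipush -8  → -45 61 -8
irem       → -45 5
imul       → -225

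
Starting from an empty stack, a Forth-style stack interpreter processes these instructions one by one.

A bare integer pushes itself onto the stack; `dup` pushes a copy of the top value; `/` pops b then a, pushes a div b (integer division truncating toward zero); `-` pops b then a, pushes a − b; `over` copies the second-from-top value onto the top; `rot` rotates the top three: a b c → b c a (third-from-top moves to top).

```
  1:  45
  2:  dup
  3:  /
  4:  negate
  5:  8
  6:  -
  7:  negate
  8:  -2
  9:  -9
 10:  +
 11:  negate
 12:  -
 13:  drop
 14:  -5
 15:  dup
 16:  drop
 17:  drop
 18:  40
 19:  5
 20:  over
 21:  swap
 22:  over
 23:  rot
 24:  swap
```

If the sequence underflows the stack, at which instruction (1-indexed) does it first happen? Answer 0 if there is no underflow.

45     → 45
dup    → 45 45
/      → 1
negate → -1
8      → -1 8
-      → -9
negate → 9
-2     → 9 -2
-9     → 9 -2 -9
+      → 9 -11
negate → 9 11
-      → -2
drop   → (empty)
-5     → -5
dup    → -5 -5
drop   → -5
drop   → (empty)
40     → 40
5      → 40 5
over   → 40 5 40
swap   → 40 40 5
over   → 40 40 5 40
rot    → 40 5 40 40
swap   → 40 5 40 40

0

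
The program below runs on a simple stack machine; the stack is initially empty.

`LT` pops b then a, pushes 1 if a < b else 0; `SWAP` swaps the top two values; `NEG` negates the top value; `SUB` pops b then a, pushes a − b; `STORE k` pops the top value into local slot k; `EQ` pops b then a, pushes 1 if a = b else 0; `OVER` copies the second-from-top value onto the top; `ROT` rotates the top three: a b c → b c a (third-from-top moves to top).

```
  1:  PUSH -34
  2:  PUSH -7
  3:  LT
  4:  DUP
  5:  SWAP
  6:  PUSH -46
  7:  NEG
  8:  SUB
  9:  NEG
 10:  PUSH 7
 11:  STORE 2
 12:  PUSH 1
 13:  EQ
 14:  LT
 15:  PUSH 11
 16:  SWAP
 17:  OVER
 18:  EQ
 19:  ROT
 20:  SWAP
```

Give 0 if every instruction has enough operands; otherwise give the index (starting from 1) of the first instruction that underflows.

19

PUSH -34 → [-34]
PUSH -7  → [-34, -7]
LT       → [1]
DUP      → [1, 1]
SWAP     → [1, 1]
PUSH -46 → [1, 1, -46]
NEG      → [1, 1, 46]
SUB      → [1, -45]
NEG      → [1, 45]
PUSH 7   → [1, 45, 7]
STORE 2  → [1, 45]
PUSH 1   → [1, 45, 1]
EQ       → [1, 0]
LT       → [0]
PUSH 11  → [0, 11]
SWAP     → [11, 0]
OVER     → [11, 0, 11]
EQ       → [11, 0]
ROT  — needs 3 operands, stack has 2 → underflow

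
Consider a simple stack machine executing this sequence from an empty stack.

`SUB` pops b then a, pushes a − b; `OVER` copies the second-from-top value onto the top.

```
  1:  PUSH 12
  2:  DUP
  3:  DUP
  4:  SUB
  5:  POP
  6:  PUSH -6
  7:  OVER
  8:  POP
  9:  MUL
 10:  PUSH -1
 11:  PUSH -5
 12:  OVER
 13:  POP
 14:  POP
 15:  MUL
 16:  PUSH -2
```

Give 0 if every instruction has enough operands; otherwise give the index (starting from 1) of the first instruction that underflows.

0

PUSH 12 : [12]
DUP     : [12, 12]
DUP     : [12, 12, 12]
SUB     : [12, 0]
POP     : [12]
PUSH -6 : [12, -6]
OVER    : [12, -6, 12]
POP     : [12, -6]
MUL     : [-72]
PUSH -1 : [-72, -1]
PUSH -5 : [-72, -1, -5]
OVER    : [-72, -1, -5, -1]
POP     : [-72, -1, -5]
POP     : [-72, -1]
MUL     : [72]
PUSH -2 : [72, -2]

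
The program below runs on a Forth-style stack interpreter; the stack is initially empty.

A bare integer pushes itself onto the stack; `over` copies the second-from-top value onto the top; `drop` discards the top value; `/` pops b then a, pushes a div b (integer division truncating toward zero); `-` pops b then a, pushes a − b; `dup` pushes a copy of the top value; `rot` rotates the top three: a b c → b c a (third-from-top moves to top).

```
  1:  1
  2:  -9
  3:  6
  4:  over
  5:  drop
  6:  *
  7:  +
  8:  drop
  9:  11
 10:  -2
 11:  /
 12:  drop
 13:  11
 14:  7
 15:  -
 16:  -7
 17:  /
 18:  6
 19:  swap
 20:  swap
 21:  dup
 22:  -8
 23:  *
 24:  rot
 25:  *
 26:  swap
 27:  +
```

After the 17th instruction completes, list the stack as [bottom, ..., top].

[0]

1    → [1]
-9   → [1, -9]
6    → [1, -9, 6]
over → [1, -9, 6, -9]
drop → [1, -9, 6]
*    → [1, -54]
+    → [-53]
drop → []
11   → [11]
-2   → [11, -2]
/    → [-5]
drop → []
11   → [11]
7    → [11, 7]
-    → [4]
-7   → [4, -7]
/    → [0]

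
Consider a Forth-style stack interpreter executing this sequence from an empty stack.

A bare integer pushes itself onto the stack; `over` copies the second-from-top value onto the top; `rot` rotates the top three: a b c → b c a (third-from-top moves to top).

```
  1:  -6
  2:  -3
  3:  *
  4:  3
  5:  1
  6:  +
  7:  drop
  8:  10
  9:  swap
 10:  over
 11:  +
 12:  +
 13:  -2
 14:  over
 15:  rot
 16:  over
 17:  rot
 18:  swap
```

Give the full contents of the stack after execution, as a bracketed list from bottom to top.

[-2, 38, 38, 38]

-6    -6
-3    -6 -3
*     18
3     18 3
1     18 3 1
+     18 4
drop  18
10    18 10
swap  10 18
over  10 18 10
+     10 28
+     38
-2    38 -2
over  38 -2 38
rot   -2 38 38
over  -2 38 38 38
rot   -2 38 38 38
swap  -2 38 38 38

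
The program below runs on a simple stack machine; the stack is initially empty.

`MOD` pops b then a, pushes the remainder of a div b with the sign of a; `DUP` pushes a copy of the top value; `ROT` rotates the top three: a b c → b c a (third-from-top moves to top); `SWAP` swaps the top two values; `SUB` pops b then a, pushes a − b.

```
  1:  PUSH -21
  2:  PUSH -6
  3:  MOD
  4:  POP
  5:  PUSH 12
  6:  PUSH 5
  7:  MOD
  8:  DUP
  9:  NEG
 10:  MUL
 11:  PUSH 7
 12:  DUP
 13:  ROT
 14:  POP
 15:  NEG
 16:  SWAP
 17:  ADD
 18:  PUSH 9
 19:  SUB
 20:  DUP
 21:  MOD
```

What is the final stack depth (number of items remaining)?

PUSH -21 : -21
PUSH -6  : -21 -6
MOD      : -3
POP      : (empty)
PUSH 12  : 12
PUSH 5   : 12 5
MOD      : 2
DUP      : 2 2
NEG      : 2 -2
MUL      : -4
PUSH 7   : -4 7
DUP      : -4 7 7
ROT      : 7 7 -4
POP      : 7 7
NEG      : 7 -7
SWAP     : -7 7
ADD      : 0
PUSH 9   : 0 9
SUB      : -9
DUP      : -9 -9
MOD      : 0

1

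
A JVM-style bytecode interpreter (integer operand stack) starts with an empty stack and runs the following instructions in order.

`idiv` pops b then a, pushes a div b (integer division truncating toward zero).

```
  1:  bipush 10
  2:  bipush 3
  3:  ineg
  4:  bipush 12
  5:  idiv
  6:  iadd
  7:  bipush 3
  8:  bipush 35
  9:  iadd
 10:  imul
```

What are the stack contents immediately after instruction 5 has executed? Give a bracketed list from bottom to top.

bipush 10 : [10]
bipush 3  : [10, 3]
ineg      : [10, -3]
bipush 12 : [10, -3, 12]
idiv      : [10, 0]

[10, 0]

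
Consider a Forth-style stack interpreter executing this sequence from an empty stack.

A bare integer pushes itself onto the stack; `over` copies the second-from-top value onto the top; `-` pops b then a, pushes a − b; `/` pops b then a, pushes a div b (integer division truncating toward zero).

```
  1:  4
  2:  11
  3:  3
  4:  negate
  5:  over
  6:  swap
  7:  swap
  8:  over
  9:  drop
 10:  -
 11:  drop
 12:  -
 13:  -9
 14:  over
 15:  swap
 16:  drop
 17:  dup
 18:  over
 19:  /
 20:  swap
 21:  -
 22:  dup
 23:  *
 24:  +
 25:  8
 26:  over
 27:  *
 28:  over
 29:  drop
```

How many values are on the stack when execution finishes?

2

4      -> 4
11     -> 4 11
3      -> 4 11 3
negate -> 4 11 -3
over   -> 4 11 -3 11
swap   -> 4 11 11 -3
swap   -> 4 11 -3 11
over   -> 4 11 -3 11 -3
drop   -> 4 11 -3 11
-      -> 4 11 -14
drop   -> 4 11
-      -> -7
-9     -> -7 -9
over   -> -7 -9 -7
swap   -> -7 -7 -9
drop   -> -7 -7
dup    -> -7 -7 -7
over   -> -7 -7 -7 -7
/      -> -7 -7 1
swap   -> -7 1 -7
-      -> -7 8
dup    -> -7 8 8
*      -> -7 64
+      -> 57
8      -> 57 8
over   -> 57 8 57
*      -> 57 456
over   -> 57 456 57
drop   -> 57 456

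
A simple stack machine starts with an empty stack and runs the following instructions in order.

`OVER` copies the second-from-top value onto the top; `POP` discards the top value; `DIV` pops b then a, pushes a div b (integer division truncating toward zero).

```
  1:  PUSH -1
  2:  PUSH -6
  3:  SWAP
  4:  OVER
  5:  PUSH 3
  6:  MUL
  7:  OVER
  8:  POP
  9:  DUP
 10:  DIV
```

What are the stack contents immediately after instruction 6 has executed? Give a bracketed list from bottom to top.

PUSH -1 -> [-1]
PUSH -6 -> [-1, -6]
SWAP    -> [-6, -1]
OVER    -> [-6, -1, -6]
PUSH 3  -> [-6, -1, -6, 3]
MUL     -> [-6, -1, -18]

[-6, -1, -18]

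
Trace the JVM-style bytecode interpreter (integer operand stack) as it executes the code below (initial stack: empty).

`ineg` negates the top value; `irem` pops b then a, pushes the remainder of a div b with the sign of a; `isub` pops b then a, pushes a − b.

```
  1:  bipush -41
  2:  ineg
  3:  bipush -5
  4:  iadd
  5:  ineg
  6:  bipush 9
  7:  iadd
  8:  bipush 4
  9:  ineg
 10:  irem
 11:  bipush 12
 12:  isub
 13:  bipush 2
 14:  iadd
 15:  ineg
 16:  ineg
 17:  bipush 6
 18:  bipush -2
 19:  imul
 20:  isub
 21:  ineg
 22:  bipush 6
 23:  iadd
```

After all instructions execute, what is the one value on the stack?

7

bipush -41 -> -41
ineg       -> 41
bipush -5  -> 41 -5
iadd       -> 36
ineg       -> -36
bipush 9   -> -36 9
iadd       -> -27
bipush 4   -> -27 4
ineg       -> -27 -4
irem       -> -3
bipush 12  -> -3 12
isub       -> -15
bipush 2   -> -15 2
iadd       -> -13
ineg       -> 13
ineg       -> -13
bipush 6   -> -13 6
bipush -2  -> -13 6 -2
imul       -> -13 -12
isub       -> -1
ineg       -> 1
bipush 6   -> 1 6
iadd       -> 7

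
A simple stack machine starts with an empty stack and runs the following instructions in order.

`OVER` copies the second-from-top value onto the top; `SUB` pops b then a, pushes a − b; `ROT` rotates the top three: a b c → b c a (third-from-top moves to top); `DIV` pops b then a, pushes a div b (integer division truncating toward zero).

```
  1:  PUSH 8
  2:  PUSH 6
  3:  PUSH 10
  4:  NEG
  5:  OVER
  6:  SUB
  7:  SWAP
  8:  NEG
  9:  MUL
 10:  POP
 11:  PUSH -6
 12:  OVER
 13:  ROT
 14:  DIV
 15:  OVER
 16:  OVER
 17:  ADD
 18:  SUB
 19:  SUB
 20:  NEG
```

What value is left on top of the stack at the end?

PUSH 8  -> 8
PUSH 6  -> 8 6
PUSH 10 -> 8 6 10
NEG     -> 8 6 -10
OVER    -> 8 6 -10 6
SUB     -> 8 6 -16
SWAP    -> 8 -16 6
NEG     -> 8 -16 -6
MUL     -> 8 96
POP     -> 8
PUSH -6 -> 8 -6
OVER    -> 8 -6 8
ROT     -> -6 8 8
DIV     -> -6 1
OVER    -> -6 1 -6
OVER    -> -6 1 -6 1
ADD     -> -6 1 -5
SUB     -> -6 6
SUB     -> -12
NEG     -> 12

12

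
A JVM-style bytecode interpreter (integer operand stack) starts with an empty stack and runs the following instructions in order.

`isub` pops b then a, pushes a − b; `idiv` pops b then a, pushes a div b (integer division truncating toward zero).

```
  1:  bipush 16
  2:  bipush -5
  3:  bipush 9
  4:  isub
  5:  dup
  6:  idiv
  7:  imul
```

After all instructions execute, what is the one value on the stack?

16

bipush 16 → [16]
bipush -5 → [16, -5]
bipush 9  → [16, -5, 9]
isub      → [16, -14]
dup       → [16, -14, -14]
idiv      → [16, 1]
imul      → [16]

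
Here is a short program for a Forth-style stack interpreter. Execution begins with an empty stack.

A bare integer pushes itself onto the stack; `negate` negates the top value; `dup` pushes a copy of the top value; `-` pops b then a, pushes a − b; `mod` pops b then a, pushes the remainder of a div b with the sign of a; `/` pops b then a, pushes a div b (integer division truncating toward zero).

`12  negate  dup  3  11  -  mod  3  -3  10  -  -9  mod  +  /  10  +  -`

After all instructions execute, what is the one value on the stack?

-26

12     : [12]
negate : [-12]
dup    : [-12, -12]
3      : [-12, -12, 3]
11     : [-12, -12, 3, 11]
-      : [-12, -12, -8]
mod    : [-12, -4]
3      : [-12, -4, 3]
-3     : [-12, -4, 3, -3]
10     : [-12, -4, 3, -3, 10]
-      : [-12, -4, 3, -13]
-9     : [-12, -4, 3, -13, -9]
mod    : [-12, -4, 3, -4]
+      : [-12, -4, -1]
/      : [-12, 4]
10     : [-12, 4, 10]
+      : [-12, 14]
-      : [-26]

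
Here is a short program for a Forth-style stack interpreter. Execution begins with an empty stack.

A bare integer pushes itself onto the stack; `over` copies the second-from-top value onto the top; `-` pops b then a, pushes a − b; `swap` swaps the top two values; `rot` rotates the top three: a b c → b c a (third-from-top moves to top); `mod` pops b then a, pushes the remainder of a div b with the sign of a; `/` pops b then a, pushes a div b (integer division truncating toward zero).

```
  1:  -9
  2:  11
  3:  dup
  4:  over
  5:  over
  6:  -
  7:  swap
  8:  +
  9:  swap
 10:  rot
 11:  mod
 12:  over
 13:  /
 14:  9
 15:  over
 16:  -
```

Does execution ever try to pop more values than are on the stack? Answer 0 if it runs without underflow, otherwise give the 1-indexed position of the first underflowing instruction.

0

-9   : [-9]
11   : [-9, 11]
dup  : [-9, 11, 11]
over : [-9, 11, 11, 11]
over : [-9, 11, 11, 11, 11]
-    : [-9, 11, 11, 0]
swap : [-9, 11, 0, 11]
+    : [-9, 11, 11]
swap : [-9, 11, 11]
rot  : [11, 11, -9]
mod  : [11, 2]
over : [11, 2, 11]
/    : [11, 0]
9    : [11, 0, 9]
over : [11, 0, 9, 0]
-    : [11, 0, 9]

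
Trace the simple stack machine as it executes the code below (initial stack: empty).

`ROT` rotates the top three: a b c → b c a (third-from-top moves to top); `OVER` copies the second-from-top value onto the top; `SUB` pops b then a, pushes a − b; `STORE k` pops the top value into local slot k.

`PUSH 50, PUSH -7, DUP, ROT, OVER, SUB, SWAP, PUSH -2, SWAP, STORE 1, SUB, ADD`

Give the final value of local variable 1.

-7

PUSH 50 : 50
PUSH -7 : 50 -7
DUP     : 50 -7 -7
ROT     : -7 -7 50
OVER    : -7 -7 50 -7
SUB     : -7 -7 57
SWAP    : -7 57 -7
PUSH -2 : -7 57 -7 -2
SWAP    : -7 57 -2 -7
STORE 1 : -7 57 -2
SUB     : -7 59
ADD     : 52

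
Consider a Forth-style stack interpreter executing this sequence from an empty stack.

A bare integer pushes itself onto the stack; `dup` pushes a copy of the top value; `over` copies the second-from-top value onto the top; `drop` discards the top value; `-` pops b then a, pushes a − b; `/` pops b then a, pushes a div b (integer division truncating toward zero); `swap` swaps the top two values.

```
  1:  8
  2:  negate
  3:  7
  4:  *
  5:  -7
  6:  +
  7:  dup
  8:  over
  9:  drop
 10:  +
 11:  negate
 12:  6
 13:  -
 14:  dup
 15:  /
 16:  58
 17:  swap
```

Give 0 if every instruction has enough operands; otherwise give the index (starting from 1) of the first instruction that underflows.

0

8      -> 8
negate -> -8
7      -> -8 7
*      -> -56
-7     -> -56 -7
+      -> -63
dup    -> -63 -63
over   -> -63 -63 -63
drop   -> -63 -63
+      -> -126
negate -> 126
6      -> 126 6
-      -> 120
dup    -> 120 120
/      -> 1
58     -> 1 58
swap   -> 58 1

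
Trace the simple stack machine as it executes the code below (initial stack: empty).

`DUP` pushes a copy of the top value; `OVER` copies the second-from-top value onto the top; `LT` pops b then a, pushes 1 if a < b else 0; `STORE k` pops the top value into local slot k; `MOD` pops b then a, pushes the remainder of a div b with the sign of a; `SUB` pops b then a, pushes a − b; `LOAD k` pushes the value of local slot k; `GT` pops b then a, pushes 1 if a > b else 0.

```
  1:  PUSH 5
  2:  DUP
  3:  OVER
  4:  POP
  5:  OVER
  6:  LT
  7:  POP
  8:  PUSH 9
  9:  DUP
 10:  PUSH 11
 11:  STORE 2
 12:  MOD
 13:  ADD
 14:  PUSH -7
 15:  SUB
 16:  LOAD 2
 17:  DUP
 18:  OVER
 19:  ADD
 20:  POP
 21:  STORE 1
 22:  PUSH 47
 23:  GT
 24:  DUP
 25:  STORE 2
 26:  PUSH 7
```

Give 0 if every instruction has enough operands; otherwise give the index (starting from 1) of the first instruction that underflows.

PUSH 5  → 5
DUP     → 5 5
OVER    → 5 5 5
POP     → 5 5
OVER    → 5 5 5
LT      → 5 0
POP     → 5
PUSH 9  → 5 9
DUP     → 5 9 9
PUSH 11 → 5 9 9 11
STORE 2 → 5 9 9
MOD     → 5 0
ADD     → 5
PUSH -7 → 5 -7
SUB     → 12
LOAD 2  → 12 11
DUP     → 12 11 11
OVER    → 12 11 11 11
ADD     → 12 11 22
POP     → 12 11
STORE 1 → 12
PUSH 47 → 12 47
GT      → 0
DUP     → 0 0
STORE 2 → 0
PUSH 7  → 0 7

0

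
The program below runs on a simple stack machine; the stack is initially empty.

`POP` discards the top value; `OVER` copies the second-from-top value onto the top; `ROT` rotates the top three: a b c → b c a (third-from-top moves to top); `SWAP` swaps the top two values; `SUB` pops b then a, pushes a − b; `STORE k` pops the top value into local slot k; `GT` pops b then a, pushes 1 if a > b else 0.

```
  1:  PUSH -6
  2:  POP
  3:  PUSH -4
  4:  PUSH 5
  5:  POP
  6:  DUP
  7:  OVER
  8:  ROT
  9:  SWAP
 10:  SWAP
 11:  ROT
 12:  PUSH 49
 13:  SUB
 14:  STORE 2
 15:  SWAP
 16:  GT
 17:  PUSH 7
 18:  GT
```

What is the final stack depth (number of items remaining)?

PUSH -6 → -6
POP     → (empty)
PUSH -4 → -4
PUSH 5  → -4 5
POP     → -4
DUP     → -4 -4
OVER    → -4 -4 -4
ROT     → -4 -4 -4
SWAP    → -4 -4 -4
SWAP    → -4 -4 -4
ROT     → -4 -4 -4
PUSH 49 → -4 -4 -4 49
SUB     → -4 -4 -53
STORE 2 → -4 -4
SWAP    → -4 -4
GT      → 0
PUSH 7  → 0 7
GT      → 0

1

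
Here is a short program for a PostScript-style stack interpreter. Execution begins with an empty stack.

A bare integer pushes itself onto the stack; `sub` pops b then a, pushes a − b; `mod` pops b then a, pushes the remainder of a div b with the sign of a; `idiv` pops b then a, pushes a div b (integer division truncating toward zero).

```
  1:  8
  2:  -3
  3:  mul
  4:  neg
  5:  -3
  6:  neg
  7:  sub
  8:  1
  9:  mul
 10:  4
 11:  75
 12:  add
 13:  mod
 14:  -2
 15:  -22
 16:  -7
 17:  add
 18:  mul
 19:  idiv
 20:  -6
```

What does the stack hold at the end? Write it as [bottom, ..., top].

[0, -6]

8    → [8]
-3   → [8, -3]
mul  → [-24]
neg  → [24]
-3   → [24, -3]
neg  → [24, 3]
sub  → [21]
1    → [21, 1]
mul  → [21]
4    → [21, 4]
75   → [21, 4, 75]
add  → [21, 79]
mod  → [21]
-2   → [21, -2]
-22  → [21, -2, -22]
-7   → [21, -2, -22, -7]
add  → [21, -2, -29]
mul  → [21, 58]
idiv → [0]
-6   → [0, -6]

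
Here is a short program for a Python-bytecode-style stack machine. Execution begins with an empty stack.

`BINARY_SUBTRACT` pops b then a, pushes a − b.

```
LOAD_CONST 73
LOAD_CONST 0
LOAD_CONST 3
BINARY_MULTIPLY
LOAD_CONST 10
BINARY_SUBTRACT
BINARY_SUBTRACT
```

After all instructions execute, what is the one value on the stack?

83

LOAD_CONST 73   : [73]
LOAD_CONST 0    : [73, 0]
LOAD_CONST 3    : [73, 0, 3]
BINARY_MULTIPLY : [73, 0]
LOAD_CONST 10   : [73, 0, 10]
BINARY_SUBTRACT : [73, -10]
BINARY_SUBTRACT : [83]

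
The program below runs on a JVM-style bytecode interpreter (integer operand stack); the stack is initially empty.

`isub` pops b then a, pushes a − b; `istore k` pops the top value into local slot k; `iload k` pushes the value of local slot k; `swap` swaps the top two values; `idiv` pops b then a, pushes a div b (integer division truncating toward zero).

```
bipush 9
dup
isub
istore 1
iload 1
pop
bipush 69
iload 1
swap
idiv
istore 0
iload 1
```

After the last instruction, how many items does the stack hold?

bipush 9  : 9
dup       : 9 9
isub      : 0
istore 1  : (empty)
iload 1   : 0
pop       : (empty)
bipush 69 : 69
iload 1   : 69 0
swap      : 0 69
idiv      : 0
istore 0  : (empty)
iload 1   : 0

1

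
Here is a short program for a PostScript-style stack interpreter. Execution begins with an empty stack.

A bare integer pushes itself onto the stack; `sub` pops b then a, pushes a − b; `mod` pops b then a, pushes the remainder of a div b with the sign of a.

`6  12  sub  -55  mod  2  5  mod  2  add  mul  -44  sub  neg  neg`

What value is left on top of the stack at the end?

6   -> [6]
12  -> [6, 12]
sub -> [-6]
-55 -> [-6, -55]
mod -> [-6]
2   -> [-6, 2]
5   -> [-6, 2, 5]
mod -> [-6, 2]
2   -> [-6, 2, 2]
add -> [-6, 4]
mul -> [-24]
-44 -> [-24, -44]
sub -> [20]
neg -> [-20]
neg -> [20]

20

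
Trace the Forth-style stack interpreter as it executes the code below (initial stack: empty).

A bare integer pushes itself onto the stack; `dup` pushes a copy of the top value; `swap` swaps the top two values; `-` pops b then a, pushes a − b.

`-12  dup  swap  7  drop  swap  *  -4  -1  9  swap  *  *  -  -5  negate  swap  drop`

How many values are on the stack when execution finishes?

1

-12    : -12
dup    : -12 -12
swap   : -12 -12
7      : -12 -12 7
drop   : -12 -12
swap   : -12 -12
*      : 144
-4     : 144 -4
-1     : 144 -4 -1
9      : 144 -4 -1 9
swap   : 144 -4 9 -1
*      : 144 -4 -9
*      : 144 36
-      : 108
-5     : 108 -5
negate : 108 5
swap   : 5 108
drop   : 5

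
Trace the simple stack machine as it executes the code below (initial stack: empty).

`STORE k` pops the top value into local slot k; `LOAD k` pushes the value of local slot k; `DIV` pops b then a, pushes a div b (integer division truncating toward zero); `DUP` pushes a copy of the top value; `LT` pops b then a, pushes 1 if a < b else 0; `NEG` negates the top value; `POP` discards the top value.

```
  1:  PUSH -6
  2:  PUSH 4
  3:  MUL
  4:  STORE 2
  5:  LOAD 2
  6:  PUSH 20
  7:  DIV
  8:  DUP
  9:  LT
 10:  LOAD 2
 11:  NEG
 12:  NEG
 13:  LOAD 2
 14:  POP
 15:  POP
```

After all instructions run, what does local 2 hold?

-24

PUSH -6 → -6
PUSH 4  → -6 4
MUL     → -24
STORE 2 → (empty)
LOAD 2  → -24
PUSH 20 → -24 20
DIV     → -1
DUP     → -1 -1
LT      → 0
LOAD 2  → 0 -24
NEG     → 0 24
NEG     → 0 -24
LOAD 2  → 0 -24 -24
POP     → 0 -24
POP     → 0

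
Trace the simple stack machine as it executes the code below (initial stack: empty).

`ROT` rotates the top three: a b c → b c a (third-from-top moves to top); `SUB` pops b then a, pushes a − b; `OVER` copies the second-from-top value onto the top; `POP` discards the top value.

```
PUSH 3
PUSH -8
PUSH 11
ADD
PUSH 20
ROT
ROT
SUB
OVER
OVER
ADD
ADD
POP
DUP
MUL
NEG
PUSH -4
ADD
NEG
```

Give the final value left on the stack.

PUSH 3  → [3]
PUSH -8 → [3, -8]
PUSH 11 → [3, -8, 11]
ADD     → [3, 3]
PUSH 20 → [3, 3, 20]
ROT     → [3, 20, 3]
ROT     → [20, 3, 3]
SUB     → [20, 0]
OVER    → [20, 0, 20]
OVER    → [20, 0, 20, 0]
ADD     → [20, 0, 20]
ADD     → [20, 20]
POP     → [20]
DUP     → [20, 20]
MUL     → [400]
NEG     → [-400]
PUSH -4 → [-400, -4]
ADD     → [-404]
NEG     → [404]

404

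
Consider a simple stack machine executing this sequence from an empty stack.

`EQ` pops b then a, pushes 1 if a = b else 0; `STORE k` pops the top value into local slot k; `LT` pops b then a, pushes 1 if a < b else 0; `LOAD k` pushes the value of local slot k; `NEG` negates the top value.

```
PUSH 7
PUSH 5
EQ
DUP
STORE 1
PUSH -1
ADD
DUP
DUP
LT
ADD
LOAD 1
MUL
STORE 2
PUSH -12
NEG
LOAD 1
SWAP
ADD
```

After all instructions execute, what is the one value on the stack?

PUSH 7   → 7
PUSH 5   → 7 5
EQ       → 0
DUP      → 0 0
STORE 1  → 0
PUSH -1  → 0 -1
ADD      → -1
DUP      → -1 -1
DUP      → -1 -1 -1
LT       → -1 0
ADD      → -1
LOAD 1   → -1 0
MUL      → 0
STORE 2  → (empty)
PUSH -12 → -12
NEG      → 12
LOAD 1   → 12 0
SWAP     → 0 12
ADD      → 12

12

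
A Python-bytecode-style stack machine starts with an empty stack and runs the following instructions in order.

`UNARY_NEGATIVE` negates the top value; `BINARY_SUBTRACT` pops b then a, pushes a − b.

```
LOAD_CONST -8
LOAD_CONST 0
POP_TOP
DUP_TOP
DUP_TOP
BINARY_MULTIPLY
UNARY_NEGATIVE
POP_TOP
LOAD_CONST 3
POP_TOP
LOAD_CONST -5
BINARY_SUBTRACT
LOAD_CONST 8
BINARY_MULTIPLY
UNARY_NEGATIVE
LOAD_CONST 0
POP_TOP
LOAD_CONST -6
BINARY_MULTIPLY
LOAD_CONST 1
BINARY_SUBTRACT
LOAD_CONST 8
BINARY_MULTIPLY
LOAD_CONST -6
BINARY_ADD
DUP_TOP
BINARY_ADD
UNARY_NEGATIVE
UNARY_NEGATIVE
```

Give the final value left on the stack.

LOAD_CONST -8    -8
LOAD_CONST 0     -8 0
POP_TOP          -8
DUP_TOP          -8 -8
DUP_TOP          -8 -8 -8
BINARY_MULTIPLY  -8 64
UNARY_NEGATIVE   -8 -64
POP_TOP          -8
LOAD_CONST 3     -8 3
POP_TOP          -8
LOAD_CONST -5    -8 -5
BINARY_SUBTRACT  -3
LOAD_CONST 8     -3 8
BINARY_MULTIPLY  -24
UNARY_NEGATIVE   24
LOAD_CONST 0     24 0
POP_TOP          24
LOAD_CONST -6    24 -6
BINARY_MULTIPLY  -144
LOAD_CONST 1     -144 1
BINARY_SUBTRACT  -145
LOAD_CONST 8     -145 8
BINARY_MULTIPLY  -1160
LOAD_CONST -6    -1160 -6
BINARY_ADD       -1166
DUP_TOP          -1166 -1166
BINARY_ADD       -2332
UNARY_NEGATIVE   2332
UNARY_NEGATIVE   -2332

-2332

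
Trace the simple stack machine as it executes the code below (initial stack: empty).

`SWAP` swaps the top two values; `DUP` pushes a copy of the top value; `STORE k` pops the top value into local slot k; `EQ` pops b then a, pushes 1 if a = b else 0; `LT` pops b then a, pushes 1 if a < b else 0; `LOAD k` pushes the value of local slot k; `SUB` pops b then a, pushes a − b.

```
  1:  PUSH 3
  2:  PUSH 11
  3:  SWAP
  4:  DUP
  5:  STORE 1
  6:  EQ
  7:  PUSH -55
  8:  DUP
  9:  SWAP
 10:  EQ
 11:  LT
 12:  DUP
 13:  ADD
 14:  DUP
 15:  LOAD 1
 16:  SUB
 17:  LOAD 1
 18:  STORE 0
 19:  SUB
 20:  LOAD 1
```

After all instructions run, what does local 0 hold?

PUSH 3   → [3]
PUSH 11  → [3, 11]
SWAP     → [11, 3]
DUP      → [11, 3, 3]
STORE 1  → [11, 3]
EQ       → [0]
PUSH -55 → [0, -55]
DUP      → [0, -55, -55]
SWAP     → [0, -55, -55]
EQ       → [0, 1]
LT       → [1]
DUP      → [1, 1]
ADD      → [2]
DUP      → [2, 2]
LOAD 1   → [2, 2, 3]
SUB      → [2, -1]
LOAD 1   → [2, -1, 3]
STORE 0  → [2, -1]
SUB      → [3]
LOAD 1   → [3, 3]

3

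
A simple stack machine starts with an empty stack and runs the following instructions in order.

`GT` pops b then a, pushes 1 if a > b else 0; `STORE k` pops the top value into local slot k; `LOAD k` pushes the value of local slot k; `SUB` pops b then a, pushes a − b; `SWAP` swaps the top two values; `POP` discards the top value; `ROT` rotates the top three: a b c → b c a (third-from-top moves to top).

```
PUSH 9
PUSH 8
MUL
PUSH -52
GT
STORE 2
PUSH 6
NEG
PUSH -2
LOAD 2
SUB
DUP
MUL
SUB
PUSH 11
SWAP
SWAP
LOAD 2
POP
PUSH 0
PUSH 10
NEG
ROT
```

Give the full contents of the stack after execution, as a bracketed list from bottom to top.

PUSH 9   -> [9]
PUSH 8   -> [9, 8]
MUL      -> [72]
PUSH -52 -> [72, -52]
GT       -> [1]
STORE 2  -> []
PUSH 6   -> [6]
NEG      -> [-6]
PUSH -2  -> [-6, -2]
LOAD 2   -> [-6, -2, 1]
SUB      -> [-6, -3]
DUP      -> [-6, -3, -3]
MUL      -> [-6, 9]
SUB      -> [-15]
PUSH 11  -> [-15, 11]
SWAP     -> [11, -15]
SWAP     -> [-15, 11]
LOAD 2   -> [-15, 11, 1]
POP      -> [-15, 11]
PUSH 0   -> [-15, 11, 0]
PUSH 10  -> [-15, 11, 0, 10]
NEG      -> [-15, 11, 0, -10]
ROT      -> [-15, 0, -10, 11]

[-15, 0, -10, 11]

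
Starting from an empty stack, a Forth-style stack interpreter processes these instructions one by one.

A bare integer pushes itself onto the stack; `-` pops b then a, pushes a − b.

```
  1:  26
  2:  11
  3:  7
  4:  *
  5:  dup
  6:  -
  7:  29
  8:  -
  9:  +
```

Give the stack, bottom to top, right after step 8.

[26, -29]

26  : 26
11  : 26 11
7   : 26 11 7
*   : 26 77
dup : 26 77 77
-   : 26 0
29  : 26 0 29
-   : 26 -29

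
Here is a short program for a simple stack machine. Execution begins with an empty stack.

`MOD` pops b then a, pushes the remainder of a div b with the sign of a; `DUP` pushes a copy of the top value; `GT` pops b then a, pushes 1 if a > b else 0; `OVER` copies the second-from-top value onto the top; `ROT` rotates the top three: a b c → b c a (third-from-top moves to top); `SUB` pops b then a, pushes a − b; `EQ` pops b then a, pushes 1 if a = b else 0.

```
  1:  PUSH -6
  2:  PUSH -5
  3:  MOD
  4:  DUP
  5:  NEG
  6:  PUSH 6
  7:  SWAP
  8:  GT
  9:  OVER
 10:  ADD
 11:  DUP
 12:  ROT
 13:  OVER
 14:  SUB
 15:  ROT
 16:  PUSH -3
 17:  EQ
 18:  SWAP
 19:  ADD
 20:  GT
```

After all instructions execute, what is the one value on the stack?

PUSH -6 -> [-6]
PUSH -5 -> [-6, -5]
MOD     -> [-1]
DUP     -> [-1, -1]
NEG     -> [-1, 1]
PUSH 6  -> [-1, 1, 6]
SWAP    -> [-1, 6, 1]
GT      -> [-1, 1]
OVER    -> [-1, 1, -1]
ADD     -> [-1, 0]
DUP     -> [-1, 0, 0]
ROT     -> [0, 0, -1]
OVER    -> [0, 0, -1, 0]
SUB     -> [0, 0, -1]
ROT     -> [0, -1, 0]
PUSH -3 -> [0, -1, 0, -3]
EQ      -> [0, -1, 0]
SWAP    -> [0, 0, -1]
ADD     -> [0, -1]
GT      -> [1]

1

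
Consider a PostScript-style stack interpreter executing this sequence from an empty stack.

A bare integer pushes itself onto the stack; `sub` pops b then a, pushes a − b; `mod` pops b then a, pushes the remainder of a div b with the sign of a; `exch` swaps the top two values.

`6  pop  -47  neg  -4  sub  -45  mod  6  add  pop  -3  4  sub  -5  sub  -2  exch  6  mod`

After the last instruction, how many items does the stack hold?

2

6    → 6
pop  → (empty)
-47  → -47
neg  → 47
-4   → 47 -4
sub  → 51
-45  → 51 -45
mod  → 6
6    → 6 6
add  → 12
pop  → (empty)
-3   → -3
4    → -3 4
sub  → -7
-5   → -7 -5
sub  → -2
-2   → -2 -2
exch → -2 -2
6    → -2 -2 6
mod  → -2 -2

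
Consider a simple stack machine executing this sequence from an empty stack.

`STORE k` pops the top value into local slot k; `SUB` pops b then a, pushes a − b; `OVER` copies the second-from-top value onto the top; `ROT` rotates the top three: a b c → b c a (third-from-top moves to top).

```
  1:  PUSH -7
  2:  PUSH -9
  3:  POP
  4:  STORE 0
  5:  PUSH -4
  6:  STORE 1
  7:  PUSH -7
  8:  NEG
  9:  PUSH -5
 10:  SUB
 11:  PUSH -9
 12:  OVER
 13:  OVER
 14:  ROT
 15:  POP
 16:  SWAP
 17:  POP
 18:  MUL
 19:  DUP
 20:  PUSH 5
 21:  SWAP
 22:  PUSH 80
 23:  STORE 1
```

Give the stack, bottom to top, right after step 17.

[12, -9]

PUSH -7 → [-7]
PUSH -9 → [-7, -9]
POP     → [-7]
STORE 0 → []
PUSH -4 → [-4]
STORE 1 → []
PUSH -7 → [-7]
NEG     → [7]
PUSH -5 → [7, -5]
SUB     → [12]
PUSH -9 → [12, -9]
OVER    → [12, -9, 12]
OVER    → [12, -9, 12, -9]
ROT     → [12, 12, -9, -9]
POP     → [12, 12, -9]
SWAP    → [12, -9, 12]
POP     → [12, -9]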